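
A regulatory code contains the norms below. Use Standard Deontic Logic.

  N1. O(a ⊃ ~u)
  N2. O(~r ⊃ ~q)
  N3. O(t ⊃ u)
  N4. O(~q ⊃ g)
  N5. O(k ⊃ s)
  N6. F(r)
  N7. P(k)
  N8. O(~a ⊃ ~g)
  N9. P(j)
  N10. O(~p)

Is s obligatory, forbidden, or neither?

Neither

Premise 5 is O(k ⊃ s), but O(k) is not derivable from the premises (the permission P(k) asserts only ~O(~k), not O(k)), so it does not yield O(s).
No premise or chain of K-axiom applications forces O(s), and none forces O(~s). So s is neither obligatory nor forbidden under these norms.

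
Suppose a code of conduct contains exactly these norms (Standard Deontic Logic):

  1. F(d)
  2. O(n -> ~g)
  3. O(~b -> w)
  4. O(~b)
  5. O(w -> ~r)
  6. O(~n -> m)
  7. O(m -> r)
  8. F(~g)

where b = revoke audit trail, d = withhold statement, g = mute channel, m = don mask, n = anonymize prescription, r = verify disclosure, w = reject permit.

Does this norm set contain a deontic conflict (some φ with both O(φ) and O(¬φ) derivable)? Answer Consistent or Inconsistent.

Premise 8, F(~g), is equivalent to O(g).
Premise 2, O(n -> ~g), contraposes to O(g -> ~n); with O(g) we get O(~n).
Applying K to premise 6 (O(~n -> m)) and O(~n) yields O(m).
From O(m) and premise 7, O(m -> r), we obtain O(r).
Premise 5 is O(w -> ~r); contrapositively O(r -> ~w). Since O(r) holds, K gives O(~w).
The contrapositive of premise 3 (O(~b -> w)) is O(~w -> b), and O(~w) is already established, so O(b).
However, premise 4 gives O(~b).
We now have both O(b) and O(~b) — b is simultaneously obligatory and forbidden, violating the D-axiom.

Inconsistent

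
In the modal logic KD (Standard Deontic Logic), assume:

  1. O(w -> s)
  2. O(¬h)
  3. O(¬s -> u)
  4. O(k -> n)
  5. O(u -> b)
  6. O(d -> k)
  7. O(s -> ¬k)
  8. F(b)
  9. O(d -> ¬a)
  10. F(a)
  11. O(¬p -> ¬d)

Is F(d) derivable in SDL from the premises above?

F(b) at premise 8 means O(¬b).
Premise 5 is O(u -> b); contrapositively O(¬b -> ¬u). Since O(¬b) holds, K gives O(¬u).
Premise 3 is O(¬s -> u); contrapositively O(¬u -> s). Since O(¬u) holds, K gives O(s).
From O(s) and premise 7, O(s -> ¬k), we obtain O(¬k).
Premise 6 is O(d -> k); contrapositively O(¬k -> ¬d). Since O(¬k) holds, K gives O(¬d).
Premises 1, 2, 4, 9, 10, 11 do not contribute to this derivation.
So O(¬d) holds, i.e. F(d). The claim follows.

Yes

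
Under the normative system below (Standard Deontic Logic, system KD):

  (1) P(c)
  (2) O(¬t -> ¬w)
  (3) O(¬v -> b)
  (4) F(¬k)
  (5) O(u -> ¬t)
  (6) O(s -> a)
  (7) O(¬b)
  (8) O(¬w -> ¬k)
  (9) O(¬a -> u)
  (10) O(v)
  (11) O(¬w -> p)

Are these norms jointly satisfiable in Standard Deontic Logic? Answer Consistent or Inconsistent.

Premise 3 is O(¬v -> b), but O(¬v) is not derivable from the premises, so it does not yield O(b).
So O(b) is not derivable, and the apparent clash with O(¬b) does not arise.
A world satisfying every obligation exists (e.g. a=true, b=false, c=false, k=true, p=false, s=false, t=true, u=false, v=true, w=true); no atom is both obligatory and forbidden, so the set is consistent.

Consistent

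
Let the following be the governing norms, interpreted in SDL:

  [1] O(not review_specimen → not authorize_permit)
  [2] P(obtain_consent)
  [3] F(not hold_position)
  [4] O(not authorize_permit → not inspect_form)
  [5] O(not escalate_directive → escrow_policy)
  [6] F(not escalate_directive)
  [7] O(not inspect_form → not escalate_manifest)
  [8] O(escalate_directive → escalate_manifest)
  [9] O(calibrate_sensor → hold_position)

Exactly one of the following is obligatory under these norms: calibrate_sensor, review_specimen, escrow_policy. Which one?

Premise 6, F(not escalate_directive), is equivalent to O(escalate_directive).
With premise 8, O(escalate_directive → escalate_manifest), the K-axiom yields O(escalate_manifest).
The contrapositive of premise 7 (O(not inspect_form → not escalate_manifest)) is O(escalate_manifest → inspect_form), and O(escalate_manifest) is already established, so O(inspect_form).
Premise 4, O(not authorize_permit → not inspect_form), contraposes to O(inspect_form → authorize_permit); with O(inspect_form) we get O(authorize_permit).
Premise 1, O(not review_specimen → not authorize_permit), contraposes to O(authorize_permit → review_specimen); with O(authorize_permit) we get O(review_specimen).
So O(review_specimen) holds — review_specimen is obligatory. None of the other listed options is made obligatory by any chain of premises.

review_specimen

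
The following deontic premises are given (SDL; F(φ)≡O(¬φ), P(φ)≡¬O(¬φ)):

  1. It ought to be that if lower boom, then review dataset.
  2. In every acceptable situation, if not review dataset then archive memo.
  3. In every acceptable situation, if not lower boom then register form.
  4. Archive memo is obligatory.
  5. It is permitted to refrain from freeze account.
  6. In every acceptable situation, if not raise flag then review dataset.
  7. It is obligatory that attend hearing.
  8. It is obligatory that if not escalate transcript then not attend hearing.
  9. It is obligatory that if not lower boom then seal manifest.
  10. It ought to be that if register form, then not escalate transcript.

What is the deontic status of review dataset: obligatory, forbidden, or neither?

Premise 7 states O(attend_hearing) outright.
Premise 8, O(¬escalate_transcript → ¬attend_hearing), contraposes to O(attend_hearing → escalate_transcript); with O(attend_hearing) we get O(escalate_transcript).
Premise 10, O(register_form → ¬escalate_transcript), contraposes to O(escalate_transcript → ¬register_form); with O(escalate_transcript) we get O(¬register_form).
The contrapositive of premise 3 (O(¬lower_boom → register_form)) is O(¬register_form → lower_boom), and O(¬register_form) is already established, so O(lower_boom).
Applying K to premise 1 (O(lower_boom → review_dataset)) and O(lower_boom) yields O(review_dataset).
Premises 2, 4, 5, 6, 9 do not contribute to this derivation.
Hence review_dataset is obligatory.

Obligatory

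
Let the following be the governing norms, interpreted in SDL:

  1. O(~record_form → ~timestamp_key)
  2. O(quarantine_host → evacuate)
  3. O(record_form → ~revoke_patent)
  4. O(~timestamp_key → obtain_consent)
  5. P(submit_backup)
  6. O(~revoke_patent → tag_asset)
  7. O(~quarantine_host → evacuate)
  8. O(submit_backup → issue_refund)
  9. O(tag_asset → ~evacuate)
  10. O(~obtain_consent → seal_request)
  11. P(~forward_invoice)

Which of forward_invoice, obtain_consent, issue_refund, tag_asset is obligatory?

obtain_consent

By case analysis on quarantine_host: premise 2 gives O(quarantine_host → evacuate) and premise 7 gives O(~quarantine_host → evacuate), so O(evacuate) either way.
Premise 9 is O(tag_asset → ~evacuate); contrapositively O(evacuate → ~tag_asset). Since O(evacuate) holds, K gives O(~tag_asset).
Premise 6, O(~revoke_patent → tag_asset), contraposes to O(~tag_asset → revoke_patent); with O(~tag_asset) we get O(revoke_patent).
Premise 3 is O(record_form → ~revoke_patent); contrapositively O(revoke_patent → ~record_form). Since O(revoke_patent) holds, K gives O(~record_form).
From O(~record_form) and premise 1, O(~record_form → ~timestamp_key), we obtain O(~timestamp_key).
With premise 4, O(~timestamp_key → obtain_consent), the K-axiom yields O(obtain_consent).
So O(obtain_consent) holds — obtain_consent is obligatory. None of the other listed options is made obligatory by any chain of premises.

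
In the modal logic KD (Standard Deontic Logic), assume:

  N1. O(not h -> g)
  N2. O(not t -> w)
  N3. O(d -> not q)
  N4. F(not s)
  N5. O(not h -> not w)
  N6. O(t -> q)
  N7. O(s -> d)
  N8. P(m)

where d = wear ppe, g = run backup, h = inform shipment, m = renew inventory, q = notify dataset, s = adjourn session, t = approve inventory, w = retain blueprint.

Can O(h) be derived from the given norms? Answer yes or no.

F(not s) at premise 4 means O(s).
With premise 7, O(s -> d), the K-axiom yields O(d).
From O(d) and premise 3, O(d -> not q), we obtain O(not q).
Premise 6, O(t -> q), contraposes to O(not q -> not t); with O(not q) we get O(not t).
Premise 2 is O(not t -> w); since O(not t), deontic closure gives O(w).
Premise 5 is O(not h -> not w); contrapositively O(w -> h). Since O(w) holds, K gives O(h).
Premises 1, 8 do not contribute to this derivation.
So O(h) follows.

Yes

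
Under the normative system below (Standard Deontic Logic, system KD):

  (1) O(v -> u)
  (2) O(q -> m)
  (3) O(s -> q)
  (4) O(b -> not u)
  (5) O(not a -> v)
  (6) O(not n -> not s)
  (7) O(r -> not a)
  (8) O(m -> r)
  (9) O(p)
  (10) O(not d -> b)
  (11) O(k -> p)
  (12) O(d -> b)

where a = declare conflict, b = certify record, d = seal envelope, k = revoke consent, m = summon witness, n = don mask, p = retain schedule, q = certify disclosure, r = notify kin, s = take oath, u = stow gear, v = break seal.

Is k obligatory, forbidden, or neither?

Premise 11 is O(k -> p); even if O(p) held, inferring O(k) would be affirming the consequent — invalid.
No premise or chain of K-axiom applications forces O(k), and none forces O(not k). So k is neither obligatory nor forbidden under these norms.

Neither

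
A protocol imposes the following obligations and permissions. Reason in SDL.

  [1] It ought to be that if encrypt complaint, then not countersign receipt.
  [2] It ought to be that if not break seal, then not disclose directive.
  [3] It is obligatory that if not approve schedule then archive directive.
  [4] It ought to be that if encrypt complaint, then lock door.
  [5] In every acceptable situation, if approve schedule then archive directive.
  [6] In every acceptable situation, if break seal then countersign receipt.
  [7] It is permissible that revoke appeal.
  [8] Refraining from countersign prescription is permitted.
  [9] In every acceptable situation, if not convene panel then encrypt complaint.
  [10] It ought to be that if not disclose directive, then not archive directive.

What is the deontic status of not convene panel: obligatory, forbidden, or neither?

Premises 5 and 3 are O(approve_schedule → archive_directive) and O(¬approve_schedule → archive_directive); every ideal world satisfies approve_schedule or ¬approve_schedule, so in either case archive_directive holds — hence O(archive_directive).
The contrapositive of premise 10 (O(¬disclose_directive → ¬archive_directive)) is O(archive_directive → disclose_directive), and O(archive_directive) is already established, so O(disclose_directive).
Premise 2 is O(¬break_seal → ¬disclose_directive); contrapositively O(disclose_directive → break_seal). Since O(disclose_directive) holds, K gives O(break_seal).
From O(break_seal) and premise 6, O(break_seal → countersign_receipt), we obtain O(countersign_receipt).
Premise 1, O(encrypt_complaint → ¬countersign_receipt), contraposes to O(countersign_receipt → ¬encrypt_complaint); with O(countersign_receipt) we get O(¬encrypt_complaint).
Premise 9, O(¬convene_panel → encrypt_complaint), contraposes to O(¬encrypt_complaint → convene_panel); with O(¬encrypt_complaint) we get O(convene_panel).
Premises 4, 7, 8 do not contribute to this derivation.
Thus O(convene_panel), which is F(¬convene_panel): ¬convene_panel is forbidden.

Forbidden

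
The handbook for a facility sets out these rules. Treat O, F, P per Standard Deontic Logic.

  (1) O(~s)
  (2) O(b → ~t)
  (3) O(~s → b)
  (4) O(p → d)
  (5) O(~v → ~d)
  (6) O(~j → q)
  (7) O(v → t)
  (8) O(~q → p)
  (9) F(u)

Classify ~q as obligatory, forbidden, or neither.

Premise 1 gives O(~s).
Applying K to premise 3 (O(~s → b)) and O(~s) yields O(b).
From O(b) and premise 2, O(b → ~t), we obtain O(~t).
Premise 7, O(v → t), contraposes to O(~t → ~v); with O(~t) we get O(~v).
From O(~v) and premise 5, O(~v → ~d), we obtain O(~d).
Premise 4, O(p → d), contraposes to O(~d → ~p); with O(~d) we get O(~p).
Premise 8 is O(~q → p); contrapositively O(~p → q). Since O(~p) holds, K gives O(q).
Premises 6, 9 do not contribute to this derivation.
Thus O(q), which is F(~q): ~q is forbidden.

Forbidden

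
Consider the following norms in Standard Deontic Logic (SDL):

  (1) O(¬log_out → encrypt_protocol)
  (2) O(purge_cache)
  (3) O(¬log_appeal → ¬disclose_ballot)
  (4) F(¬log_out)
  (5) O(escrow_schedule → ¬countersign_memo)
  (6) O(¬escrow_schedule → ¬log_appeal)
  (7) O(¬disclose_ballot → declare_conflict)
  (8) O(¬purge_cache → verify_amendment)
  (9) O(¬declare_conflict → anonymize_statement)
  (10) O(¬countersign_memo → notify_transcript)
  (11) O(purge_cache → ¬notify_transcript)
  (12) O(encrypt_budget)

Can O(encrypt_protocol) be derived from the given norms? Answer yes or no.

Premise 1 is O(¬log_out → encrypt_protocol), but O(¬log_out) is not derivable from the premises, so it does not yield O(encrypt_protocol).
No other premise forces O(encrypt_protocol). An ideal world satisfying every premise can still have encrypt_protocol false, so O(encrypt_protocol) is not derivable.

No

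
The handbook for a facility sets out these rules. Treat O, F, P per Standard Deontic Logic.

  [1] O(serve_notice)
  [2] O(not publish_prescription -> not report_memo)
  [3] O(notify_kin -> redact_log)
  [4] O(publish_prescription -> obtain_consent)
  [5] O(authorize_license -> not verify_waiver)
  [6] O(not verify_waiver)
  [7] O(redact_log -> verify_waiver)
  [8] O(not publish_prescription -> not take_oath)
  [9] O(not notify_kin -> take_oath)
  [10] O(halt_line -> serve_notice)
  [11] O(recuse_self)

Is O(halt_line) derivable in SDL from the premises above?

No

Premise 10 is O(halt_line -> serve_notice); even if O(serve_notice) held, inferring O(halt_line) would be affirming the consequent — invalid.
No other premise forces O(halt_line). An ideal world satisfying every premise can still have halt_line false, so O(halt_line) is not derivable.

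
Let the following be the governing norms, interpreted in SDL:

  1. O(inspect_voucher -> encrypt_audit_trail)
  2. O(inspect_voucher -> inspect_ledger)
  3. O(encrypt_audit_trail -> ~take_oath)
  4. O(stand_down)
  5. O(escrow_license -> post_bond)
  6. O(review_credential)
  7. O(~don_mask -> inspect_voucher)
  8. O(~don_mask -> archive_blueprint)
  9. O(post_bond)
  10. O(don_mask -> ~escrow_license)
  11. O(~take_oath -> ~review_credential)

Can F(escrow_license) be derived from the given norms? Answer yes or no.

Premise 6 states O(review_credential) outright.
The contrapositive of premise 11 (O(~take_oath -> ~review_credential)) is O(review_credential -> take_oath), and O(review_credential) is already established, so O(take_oath).
Premise 3, O(encrypt_audit_trail -> ~take_oath), contraposes to O(take_oath -> ~encrypt_audit_trail); with O(take_oath) we get O(~encrypt_audit_trail).
Premise 1, O(inspect_voucher -> encrypt_audit_trail), contraposes to O(~encrypt_audit_trail -> ~inspect_voucher); with O(~encrypt_audit_trail) we get O(~inspect_voucher).
Premise 7 is O(~don_mask -> inspect_voucher); contrapositively O(~inspect_voucher -> don_mask). Since O(~inspect_voucher) holds, K gives O(don_mask).
From O(don_mask) and premise 10, O(don_mask -> ~escrow_license), we obtain O(~escrow_license).
Premises 2, 4, 5, 8, 9 do not contribute to this derivation.
So O(~escrow_license) holds, i.e. F(escrow_license). The claim follows.

Yes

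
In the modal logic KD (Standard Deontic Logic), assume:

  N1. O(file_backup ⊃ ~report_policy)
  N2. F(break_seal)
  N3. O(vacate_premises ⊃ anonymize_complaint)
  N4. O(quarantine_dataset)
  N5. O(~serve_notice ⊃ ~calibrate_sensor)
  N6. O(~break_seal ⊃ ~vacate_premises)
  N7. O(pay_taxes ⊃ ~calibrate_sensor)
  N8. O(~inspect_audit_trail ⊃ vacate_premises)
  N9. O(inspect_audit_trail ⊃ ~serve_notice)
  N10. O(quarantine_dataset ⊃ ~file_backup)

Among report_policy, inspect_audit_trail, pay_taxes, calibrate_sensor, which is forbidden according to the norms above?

calibrate_sensor

Premise 2 is F(break_seal), i.e. O(~break_seal).
With premise 6, O(~break_seal ⊃ ~vacate_premises), the K-axiom yields O(~vacate_premises).
The contrapositive of premise 8 (O(~inspect_audit_trail ⊃ vacate_premises)) is O(~vacate_premises ⊃ inspect_audit_trail), and O(~vacate_premises) is already established, so O(inspect_audit_trail).
From O(inspect_audit_trail) and premise 9, O(inspect_audit_trail ⊃ ~serve_notice), we obtain O(~serve_notice).
Applying K to premise 5 (O(~serve_notice ⊃ ~calibrate_sensor)) and O(~serve_notice) yields O(~calibrate_sensor).
So O(~calibrate_sensor) holds, i.e. calibrate_sensor is forbidden. None of the other listed options is forbidden under the premises.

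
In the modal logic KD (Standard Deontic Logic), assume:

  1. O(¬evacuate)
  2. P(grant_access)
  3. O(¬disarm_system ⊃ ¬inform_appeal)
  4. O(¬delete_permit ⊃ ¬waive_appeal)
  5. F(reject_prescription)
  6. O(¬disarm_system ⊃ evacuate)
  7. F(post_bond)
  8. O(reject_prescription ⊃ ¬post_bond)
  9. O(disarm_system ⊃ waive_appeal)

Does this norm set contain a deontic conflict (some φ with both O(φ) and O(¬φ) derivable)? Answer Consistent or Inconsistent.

Consistent

Premise 8 is O(reject_prescription ⊃ ¬post_bond); even if O(¬post_bond) held, inferring O(reject_prescription) would be affirming the consequent — invalid.
So O(reject_prescription) is not derivable, and the apparent clash with O(¬reject_prescription) does not arise.
A world satisfying every obligation exists (e.g. delete_permit=true, disarm_system=true, evacuate=false, grant_access=false, inform_appeal=false, post_bond=false, reject_prescription=false, waive_appeal=true); no atom is both obligatory and forbidden, so the set is consistent.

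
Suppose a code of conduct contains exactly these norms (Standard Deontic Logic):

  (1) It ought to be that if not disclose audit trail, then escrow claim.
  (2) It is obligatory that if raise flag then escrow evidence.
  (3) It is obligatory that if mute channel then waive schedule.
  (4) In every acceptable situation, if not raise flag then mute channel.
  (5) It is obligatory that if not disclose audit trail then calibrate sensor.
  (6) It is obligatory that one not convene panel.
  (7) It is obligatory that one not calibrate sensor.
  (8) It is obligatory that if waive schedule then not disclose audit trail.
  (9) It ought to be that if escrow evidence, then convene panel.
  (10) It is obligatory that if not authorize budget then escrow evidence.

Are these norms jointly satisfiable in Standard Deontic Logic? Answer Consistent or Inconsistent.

Premise 7 states O(¬calibrate_sensor) outright.
The contrapositive of premise 5 (O(¬disclose_audit_trail → calibrate_sensor)) is O(¬calibrate_sensor → disclose_audit_trail), and O(¬calibrate_sensor) is already established, so O(disclose_audit_trail).
Premise 8, O(waive_schedule → ¬disclose_audit_trail), contraposes to O(disclose_audit_trail → ¬waive_schedule); with O(disclose_audit_trail) we get O(¬waive_schedule).
Premise 3, O(mute_channel → waive_schedule), contraposes to O(¬waive_schedule → ¬mute_channel); with O(¬waive_schedule) we get O(¬mute_channel).
Premise 4 is O(¬raise_flag → mute_channel); contrapositively O(¬mute_channel → raise_flag). Since O(¬mute_channel) holds, K gives O(raise_flag).
Applying K to premise 2 (O(raise_flag → escrow_evidence)) and O(raise_flag) yields O(escrow_evidence).
With premise 9, O(escrow_evidence → convene_panel), the K-axiom yields O(convene_panel).
However, premise 6 gives O(¬convene_panel).
We now have both O(convene_panel) and O(¬convene_panel) — convene_panel is simultaneously obligatory and forbidden, violating the D-axiom.

Inconsistent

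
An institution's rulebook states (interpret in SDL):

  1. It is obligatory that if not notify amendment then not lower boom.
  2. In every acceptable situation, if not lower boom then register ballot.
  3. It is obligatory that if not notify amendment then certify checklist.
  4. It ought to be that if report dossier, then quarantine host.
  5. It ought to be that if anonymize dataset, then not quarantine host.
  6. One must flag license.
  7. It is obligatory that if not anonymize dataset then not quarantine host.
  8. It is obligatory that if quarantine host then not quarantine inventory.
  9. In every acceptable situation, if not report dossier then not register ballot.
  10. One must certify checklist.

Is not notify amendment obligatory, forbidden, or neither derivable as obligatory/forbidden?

Forbidden

Premises 7 and 5 are O(¬anonymize_dataset → ¬quarantine_host) and O(anonymize_dataset → ¬quarantine_host); every ideal world satisfies ¬anonymize_dataset or anonymize_dataset, so in either case ¬quarantine_host holds — hence O(¬quarantine_host).
The contrapositive of premise 4 (O(report_dossier → quarantine_host)) is O(¬quarantine_host → ¬report_dossier), and O(¬quarantine_host) is already established, so O(¬report_dossier).
Premise 9 is O(¬report_dossier → ¬register_ballot); since O(¬report_dossier), deontic closure gives O(¬register_ballot).
Premise 2, O(¬lower_boom → register_ballot), contraposes to O(¬register_ballot → lower_boom); with O(¬register_ballot) we get O(lower_boom).
Premise 1, O(¬notify_amendment → ¬lower_boom), contraposes to O(lower_boom → notify_amendment); with O(lower_boom) we get O(notify_amendment).
Premises 3, 6, 8, 10 do not contribute to this derivation.
Thus O(notify_amendment), which is F(¬notify_amendment): ¬notify_amendment is forbidden.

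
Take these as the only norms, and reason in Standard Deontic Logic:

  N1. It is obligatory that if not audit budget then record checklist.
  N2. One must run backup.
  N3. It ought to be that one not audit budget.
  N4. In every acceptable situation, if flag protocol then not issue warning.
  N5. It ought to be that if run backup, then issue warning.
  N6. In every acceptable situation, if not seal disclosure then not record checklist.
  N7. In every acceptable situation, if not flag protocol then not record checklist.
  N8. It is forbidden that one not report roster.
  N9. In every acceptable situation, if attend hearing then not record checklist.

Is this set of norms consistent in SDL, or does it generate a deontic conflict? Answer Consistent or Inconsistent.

Premise 2 gives O(run_backup).
With premise 5, O(run_backup → issue_warning), the K-axiom yields O(issue_warning).
Premise 4 is O(flag_protocol → ¬issue_warning); contrapositively O(issue_warning → ¬flag_protocol). Since O(issue_warning) holds, K gives O(¬flag_protocol).
From O(¬flag_protocol) and premise 7, O(¬flag_protocol → ¬record_checklist), we obtain O(¬record_checklist).
Premise 1 is O(¬audit_budget → record_checklist); contrapositively O(¬record_checklist → audit_budget). Since O(¬record_checklist) holds, K gives O(audit_budget).
Yet premise 3 states O(¬audit_budget).
We now have both O(audit_budget) and O(¬audit_budget) — audit_budget is simultaneously obligatory and forbidden, violating the D-axiom.

Inconsistent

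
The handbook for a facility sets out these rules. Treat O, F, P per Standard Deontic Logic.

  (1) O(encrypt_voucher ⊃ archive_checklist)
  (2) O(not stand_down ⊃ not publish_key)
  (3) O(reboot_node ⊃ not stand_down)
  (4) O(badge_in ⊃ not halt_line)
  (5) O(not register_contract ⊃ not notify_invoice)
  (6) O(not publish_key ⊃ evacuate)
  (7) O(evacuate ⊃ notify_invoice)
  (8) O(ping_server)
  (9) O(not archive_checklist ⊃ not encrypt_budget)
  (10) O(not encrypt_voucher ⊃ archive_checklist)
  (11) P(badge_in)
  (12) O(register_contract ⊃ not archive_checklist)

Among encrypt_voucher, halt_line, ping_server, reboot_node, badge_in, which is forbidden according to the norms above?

Premises 10 and 1 are O(not encrypt_voucher ⊃ archive_checklist) and O(encrypt_voucher ⊃ archive_checklist); every ideal world satisfies not encrypt_voucher or encrypt_voucher, so in either case archive_checklist holds — hence O(archive_checklist).
The contrapositive of premise 12 (O(register_contract ⊃ not archive_checklist)) is O(archive_checklist ⊃ not register_contract), and O(archive_checklist) is already established, so O(not register_contract).
With premise 5, O(not register_contract ⊃ not notify_invoice), the K-axiom yields O(not notify_invoice).
The contrapositive of premise 7 (O(evacuate ⊃ notify_invoice)) is O(not notify_invoice ⊃ not evacuate), and O(not notify_invoice) is already established, so O(not evacuate).
Premise 6, O(not publish_key ⊃ evacuate), contraposes to O(not evacuate ⊃ publish_key); with O(not evacuate) we get O(publish_key).
Premise 2, O(not stand_down ⊃ not publish_key), contraposes to O(publish_key ⊃ stand_down); with O(publish_key) we get O(stand_down).
Premise 3 is O(reboot_node ⊃ not stand_down); contrapositively O(stand_down ⊃ not reboot_node). Since O(stand_down) holds, K gives O(not reboot_node).
So O(not reboot_node) holds, i.e. reboot_node is forbidden. None of the other listed options is forbidden under the premises.

reboot_node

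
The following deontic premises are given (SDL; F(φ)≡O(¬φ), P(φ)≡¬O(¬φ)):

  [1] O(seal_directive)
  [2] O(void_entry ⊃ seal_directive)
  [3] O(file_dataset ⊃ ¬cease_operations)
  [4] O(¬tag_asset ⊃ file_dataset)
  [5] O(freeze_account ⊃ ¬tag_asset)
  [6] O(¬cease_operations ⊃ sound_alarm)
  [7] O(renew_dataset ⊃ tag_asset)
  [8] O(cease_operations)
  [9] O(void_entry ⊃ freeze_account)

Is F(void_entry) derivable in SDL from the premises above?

Yes

Premise 8 gives O(cease_operations).
Premise 3, O(file_dataset ⊃ ¬cease_operations), contraposes to O(cease_operations ⊃ ¬file_dataset); with O(cease_operations) we get O(¬file_dataset).
Premise 4 is O(¬tag_asset ⊃ file_dataset); contrapositively O(¬file_dataset ⊃ tag_asset). Since O(¬file_dataset) holds, K gives O(tag_asset).
The contrapositive of premise 5 (O(freeze_account ⊃ ¬tag_asset)) is O(tag_asset ⊃ ¬freeze_account), and O(tag_asset) is already established, so O(¬freeze_account).
Premise 9 is O(void_entry ⊃ freeze_account); contrapositively O(¬freeze_account ⊃ ¬void_entry). Since O(¬freeze_account) holds, K gives O(¬void_entry).
Premises 1, 2, 6, 7 do not contribute to this derivation.
So O(¬void_entry) holds, i.e. F(void_entry). The claim follows.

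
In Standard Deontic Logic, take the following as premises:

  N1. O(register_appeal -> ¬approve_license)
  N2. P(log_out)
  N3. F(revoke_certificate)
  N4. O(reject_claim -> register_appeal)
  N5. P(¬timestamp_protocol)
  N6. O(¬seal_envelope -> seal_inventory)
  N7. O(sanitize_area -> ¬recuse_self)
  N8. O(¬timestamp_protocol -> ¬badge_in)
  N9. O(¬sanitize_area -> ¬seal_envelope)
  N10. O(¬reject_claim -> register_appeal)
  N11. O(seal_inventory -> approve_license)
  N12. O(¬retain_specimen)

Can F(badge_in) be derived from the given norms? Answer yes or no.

Premise 8 is O(¬timestamp_protocol -> ¬badge_in), but O(¬timestamp_protocol) is not derivable from the premises (the permission P(¬timestamp_protocol) asserts only ¬O(timestamp_protocol), not O(¬timestamp_protocol)), so it does not yield O(¬badge_in).
No other premise forces O(¬badge_in). An ideal world satisfying every premise can still have badge_in true, so F(badge_in) is not derivable.

No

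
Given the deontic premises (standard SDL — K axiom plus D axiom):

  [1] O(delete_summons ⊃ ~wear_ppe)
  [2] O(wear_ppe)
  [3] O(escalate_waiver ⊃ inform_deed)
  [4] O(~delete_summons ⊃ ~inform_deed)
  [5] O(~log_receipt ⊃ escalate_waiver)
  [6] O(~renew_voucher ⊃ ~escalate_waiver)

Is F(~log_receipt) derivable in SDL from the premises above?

From premise 2 we have O(wear_ppe).
Premise 1 is O(delete_summons ⊃ ~wear_ppe); contrapositively O(wear_ppe ⊃ ~delete_summons). Since O(wear_ppe) holds, K gives O(~delete_summons).
Premise 4 is O(~delete_summons ⊃ ~inform_deed); since O(~delete_summons), deontic closure gives O(~inform_deed).
The contrapositive of premise 3 (O(escalate_waiver ⊃ inform_deed)) is O(~inform_deed ⊃ ~escalate_waiver), and O(~inform_deed) is already established, so O(~escalate_waiver).
The contrapositive of premise 5 (O(~log_receipt ⊃ escalate_waiver)) is O(~escalate_waiver ⊃ log_receipt), and O(~escalate_waiver) is already established, so O(log_receipt).
Premise 6 does not contribute to this derivation.
So O(log_receipt) holds, i.e. F(~log_receipt). The claim follows.

Yes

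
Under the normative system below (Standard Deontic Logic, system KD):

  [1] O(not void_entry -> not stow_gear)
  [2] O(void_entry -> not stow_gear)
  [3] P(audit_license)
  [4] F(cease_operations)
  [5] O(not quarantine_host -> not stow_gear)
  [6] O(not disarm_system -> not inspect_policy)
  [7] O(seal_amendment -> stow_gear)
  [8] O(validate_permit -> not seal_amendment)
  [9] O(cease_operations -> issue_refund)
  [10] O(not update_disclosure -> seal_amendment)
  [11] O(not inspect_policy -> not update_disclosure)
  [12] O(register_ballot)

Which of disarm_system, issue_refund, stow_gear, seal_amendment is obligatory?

Premises 1 and 2 cover both cases: O(not void_entry -> not stow_gear) and O(void_entry -> not stow_gear). Since not void_entry ∨ void_entry is a tautology, O(not stow_gear) follows.
Premise 7 is O(seal_amendment -> stow_gear); contrapositively O(not stow_gear -> not seal_amendment). Since O(not stow_gear) holds, K gives O(not seal_amendment).
Premise 10 is O(not update_disclosure -> seal_amendment); contrapositively O(not seal_amendment -> update_disclosure). Since O(not seal_amendment) holds, K gives O(update_disclosure).
Premise 11 is O(not inspect_policy -> not update_disclosure); contrapositively O(update_disclosure -> inspect_policy). Since O(update_disclosure) holds, K gives O(inspect_policy).
Premise 6 is O(not disarm_system -> not inspect_policy); contrapositively O(inspect_policy -> disarm_system). Since O(inspect_policy) holds, K gives O(disarm_system).
So O(disarm_system) holds — disarm_system is obligatory. None of the other listed options is made obligatory by any chain of premises.

disarm_system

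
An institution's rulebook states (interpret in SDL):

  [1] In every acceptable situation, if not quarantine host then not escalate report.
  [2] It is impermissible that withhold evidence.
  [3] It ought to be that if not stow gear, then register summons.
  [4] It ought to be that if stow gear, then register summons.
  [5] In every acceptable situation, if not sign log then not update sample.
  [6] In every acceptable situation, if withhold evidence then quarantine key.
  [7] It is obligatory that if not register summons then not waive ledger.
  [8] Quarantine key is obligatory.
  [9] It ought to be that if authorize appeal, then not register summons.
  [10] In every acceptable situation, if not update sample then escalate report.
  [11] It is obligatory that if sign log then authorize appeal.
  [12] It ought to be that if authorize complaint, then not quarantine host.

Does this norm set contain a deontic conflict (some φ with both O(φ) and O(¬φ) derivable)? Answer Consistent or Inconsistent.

Premise 6 is O(withhold_evidence → quarantine_key); even if O(quarantine_key) held, inferring O(withhold_evidence) would be affirming the consequent — invalid.
So O(withhold_evidence) is not derivable, and the apparent clash with O(¬withhold_evidence) does not arise.
A world satisfying every obligation exists (e.g. authorize_appeal=false, authorize_complaint=false, escalate_report=true, quarantine_host=true, quarantine_key=true, register_summons=true, sign_log=false, stow_gear=false, update_sample=false, waive_ledger=false, withhold_evidence=false); no atom is both obligatory and forbidden, so the set is consistent.

Consistent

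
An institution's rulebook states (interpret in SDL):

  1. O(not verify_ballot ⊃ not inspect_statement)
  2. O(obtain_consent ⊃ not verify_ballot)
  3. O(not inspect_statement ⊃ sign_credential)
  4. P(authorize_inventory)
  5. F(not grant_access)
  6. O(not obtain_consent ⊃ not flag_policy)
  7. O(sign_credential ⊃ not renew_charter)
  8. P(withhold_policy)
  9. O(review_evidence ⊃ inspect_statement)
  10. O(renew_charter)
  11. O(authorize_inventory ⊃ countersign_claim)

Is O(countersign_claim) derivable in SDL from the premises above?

No

Premise 11 is O(authorize_inventory ⊃ countersign_claim), but O(authorize_inventory) is not derivable from the premises (the permission P(authorize_inventory) asserts only not O(not authorize_inventory), not O(authorize_inventory)), so it does not yield O(countersign_claim).
No other premise forces O(countersign_claim). An ideal world satisfying every premise can still have countersign_claim false, so O(countersign_claim) is not derivable.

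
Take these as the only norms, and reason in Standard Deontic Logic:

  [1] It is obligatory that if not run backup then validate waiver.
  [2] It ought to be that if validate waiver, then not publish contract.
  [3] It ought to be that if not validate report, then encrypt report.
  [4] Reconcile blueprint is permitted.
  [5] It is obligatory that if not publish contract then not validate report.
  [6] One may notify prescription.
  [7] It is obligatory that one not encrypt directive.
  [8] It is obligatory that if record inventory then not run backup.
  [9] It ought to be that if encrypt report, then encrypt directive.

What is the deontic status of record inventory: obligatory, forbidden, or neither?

Forbidden

From premise 7 we have O(¬encrypt_directive).
The contrapositive of premise 9 (O(encrypt_report → encrypt_directive)) is O(¬encrypt_directive → ¬encrypt_report), and O(¬encrypt_directive) is already established, so O(¬encrypt_report).
The contrapositive of premise 3 (O(¬validate_report → encrypt_report)) is O(¬encrypt_report → validate_report), and O(¬encrypt_report) is already established, so O(validate_report).
The contrapositive of premise 5 (O(¬publish_contract → ¬validate_report)) is O(validate_report → publish_contract), and O(validate_report) is already established, so O(publish_contract).
The contrapositive of premise 2 (O(validate_waiver → ¬publish_contract)) is O(publish_contract → ¬validate_waiver), and O(publish_contract) is already established, so O(¬validate_waiver).
Premise 1, O(¬run_backup → validate_waiver), contraposes to O(¬validate_waiver → run_backup); with O(¬validate_waiver) we get O(run_backup).
Premise 8 is O(record_inventory → ¬run_backup); contrapositively O(run_backup → ¬record_inventory). Since O(run_backup) holds, K gives O(¬record_inventory).
Premises 4, 6 do not contribute to this derivation.
Thus O(¬record_inventory), which is F(record_inventory): record_inventory is forbidden.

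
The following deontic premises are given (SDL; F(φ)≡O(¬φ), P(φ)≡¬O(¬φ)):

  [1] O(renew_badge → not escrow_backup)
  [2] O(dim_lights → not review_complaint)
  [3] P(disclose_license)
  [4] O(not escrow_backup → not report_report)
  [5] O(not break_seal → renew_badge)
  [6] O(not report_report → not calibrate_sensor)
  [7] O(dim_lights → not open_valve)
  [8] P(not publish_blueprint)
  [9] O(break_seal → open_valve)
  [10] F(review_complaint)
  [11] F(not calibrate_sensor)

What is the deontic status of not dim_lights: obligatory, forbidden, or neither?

Obligatory

Premise 11, F(not calibrate_sensor), is equivalent to O(calibrate_sensor).
Premise 6, O(not report_report → not calibrate_sensor), contraposes to O(calibrate_sensor → report_report); with O(calibrate_sensor) we get O(report_report).
Premise 4, O(not escrow_backup → not report_report), contraposes to O(report_report → escrow_backup); with O(report_report) we get O(escrow_backup).
The contrapositive of premise 1 (O(renew_badge → not escrow_backup)) is O(escrow_backup → not renew_badge), and O(escrow_backup) is already established, so O(not renew_badge).
The contrapositive of premise 5 (O(not break_seal → renew_badge)) is O(not renew_badge → break_seal), and O(not renew_badge) is already established, so O(break_seal).
Applying K to premise 9 (O(break_seal → open_valve)) and O(break_seal) yields O(open_valve).
Premise 7 is O(dim_lights → not open_valve); contrapositively O(open_valve → not dim_lights). Since O(open_valve) holds, K gives O(not dim_lights).
Premises 2, 3, 8, 10 do not contribute to this derivation.
Hence not dim_lights is obligatory.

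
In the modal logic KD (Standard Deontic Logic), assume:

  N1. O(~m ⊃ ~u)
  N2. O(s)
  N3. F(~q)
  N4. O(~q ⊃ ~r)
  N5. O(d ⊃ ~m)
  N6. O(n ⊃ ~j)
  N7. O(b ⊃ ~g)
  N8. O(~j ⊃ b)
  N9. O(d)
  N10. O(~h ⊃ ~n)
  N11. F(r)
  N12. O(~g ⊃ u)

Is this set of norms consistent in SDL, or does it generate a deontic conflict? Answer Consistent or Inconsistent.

Premise 4 is O(~q ⊃ ~r); even if O(~r) held, inferring O(~q) would be affirming the consequent — invalid.
So O(~q) is not derivable, and the apparent clash with O(q) does not arise.
A world satisfying every obligation exists (e.g. b=false, d=true, g=true, h=false, j=true, m=false, n=false, q=true, r=false, s=true, u=false); no atom is both obligatory and forbidden, so the set is consistent.

Consistent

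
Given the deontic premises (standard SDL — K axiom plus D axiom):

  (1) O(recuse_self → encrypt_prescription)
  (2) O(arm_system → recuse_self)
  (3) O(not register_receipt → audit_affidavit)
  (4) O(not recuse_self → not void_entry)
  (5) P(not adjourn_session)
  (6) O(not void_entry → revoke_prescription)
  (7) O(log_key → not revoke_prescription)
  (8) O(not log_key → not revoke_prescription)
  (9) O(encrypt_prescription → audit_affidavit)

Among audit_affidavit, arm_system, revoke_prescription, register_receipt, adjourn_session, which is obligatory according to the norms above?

Premises 7 and 8 are O(log_key → not revoke_prescription) and O(not log_key → not revoke_prescription); every ideal world satisfies log_key or not log_key, so in either case not revoke_prescription holds — hence O(not revoke_prescription).
Premise 6 is O(not void_entry → revoke_prescription); contrapositively O(not revoke_prescription → void_entry). Since O(not revoke_prescription) holds, K gives O(void_entry).
Premise 4 is O(not recuse_self → not void_entry); contrapositively O(void_entry → recuse_self). Since O(void_entry) holds, K gives O(recuse_self).
From O(recuse_self) and premise 1, O(recuse_self → encrypt_prescription), we obtain O(encrypt_prescription).
With premise 9, O(encrypt_prescription → audit_affidavit), the K-axiom yields O(audit_affidavit).
So O(audit_affidavit) holds — audit_affidavit is obligatory. None of the other listed options is made obligatory by any chain of premises.

audit_affidavit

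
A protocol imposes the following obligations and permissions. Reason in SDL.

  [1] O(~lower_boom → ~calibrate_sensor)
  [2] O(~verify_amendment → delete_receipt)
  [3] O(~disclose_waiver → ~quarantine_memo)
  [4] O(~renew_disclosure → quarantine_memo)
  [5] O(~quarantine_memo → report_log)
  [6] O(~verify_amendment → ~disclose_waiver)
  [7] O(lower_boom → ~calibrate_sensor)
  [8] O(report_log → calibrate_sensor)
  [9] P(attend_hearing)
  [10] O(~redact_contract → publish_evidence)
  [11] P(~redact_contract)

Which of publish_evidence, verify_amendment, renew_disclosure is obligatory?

Premises 7 and 1 are O(lower_boom → ~calibrate_sensor) and O(~lower_boom → ~calibrate_sensor); every ideal world satisfies lower_boom or ~lower_boom, so in either case ~calibrate_sensor holds — hence O(~calibrate_sensor).
The contrapositive of premise 8 (O(report_log → calibrate_sensor)) is O(~calibrate_sensor → ~report_log), and O(~calibrate_sensor) is already established, so O(~report_log).
Premise 5 is O(~quarantine_memo → report_log); contrapositively O(~report_log → quarantine_memo). Since O(~report_log) holds, K gives O(quarantine_memo).
Premise 3, O(~disclose_waiver → ~quarantine_memo), contraposes to O(quarantine_memo → disclose_waiver); with O(quarantine_memo) we get O(disclose_waiver).
The contrapositive of premise 6 (O(~verify_amendment → ~disclose_waiver)) is O(disclose_waiver → verify_amendment), and O(disclose_waiver) is already established, so O(verify_amendment).
So O(verify_amendment) holds — verify_amendment is obligatory. None of the other listed options is made obligatory by any chain of premises.

verify_amendment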